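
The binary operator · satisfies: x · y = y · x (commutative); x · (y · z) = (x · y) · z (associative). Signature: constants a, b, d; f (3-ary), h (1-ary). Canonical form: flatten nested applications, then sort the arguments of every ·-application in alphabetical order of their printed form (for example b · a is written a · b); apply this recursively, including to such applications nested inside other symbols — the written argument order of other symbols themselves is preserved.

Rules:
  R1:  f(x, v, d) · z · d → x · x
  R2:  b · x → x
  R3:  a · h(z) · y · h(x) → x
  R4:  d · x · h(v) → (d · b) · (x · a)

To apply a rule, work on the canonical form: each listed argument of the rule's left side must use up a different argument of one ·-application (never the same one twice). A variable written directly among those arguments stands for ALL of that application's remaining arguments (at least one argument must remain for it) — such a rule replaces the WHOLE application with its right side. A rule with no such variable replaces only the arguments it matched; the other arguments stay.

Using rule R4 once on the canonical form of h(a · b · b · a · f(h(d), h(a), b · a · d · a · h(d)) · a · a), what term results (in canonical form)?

Canonical form:  h(a · a · a · a · b · b · f(h(d), h(a), a · a · b · d · h(d)))
Match R4:  consume d, h(d);  v := d, x := a · a · b
The extension variable absorbs all remaining arguments, so the whole application is rewritten.
Result:  h(a · a · a · a · b · b · f(h(d), h(a), a · a · a · b · b · d))

Answer: h(a · a · a · a · b · b · f(h(d), h(a), a · a · a · b · b · d))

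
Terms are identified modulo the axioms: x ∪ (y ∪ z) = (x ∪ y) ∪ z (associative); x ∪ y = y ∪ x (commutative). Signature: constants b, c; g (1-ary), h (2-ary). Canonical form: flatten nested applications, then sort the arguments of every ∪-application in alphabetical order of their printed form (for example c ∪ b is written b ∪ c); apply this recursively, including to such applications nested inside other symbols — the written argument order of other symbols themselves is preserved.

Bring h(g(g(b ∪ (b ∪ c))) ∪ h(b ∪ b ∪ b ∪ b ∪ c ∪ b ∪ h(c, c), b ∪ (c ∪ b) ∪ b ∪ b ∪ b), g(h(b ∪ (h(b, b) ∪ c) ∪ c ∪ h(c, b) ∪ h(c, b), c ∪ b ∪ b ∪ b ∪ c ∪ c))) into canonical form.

Descend into:  g(g(b ∪ (b ∪ c))) ∪ h(b ∪ b ∪ b ∪ b ∪ c ∪ b ∪ h(c, c), b ∪ (c ∪ b) ∪ b ∪ b ∪ b)
Canonicalize subterm:  g(g(b ∪ (b ∪ c)))  →  g(g(b ∪ b ∪ c))
Canonicalize subterm:  h(b ∪ b ∪ b ∪ b ∪ c ∪ b ∪ h(c, c), b ∪ (c ∪ b) ∪ b ∪ b ∪ b)  →  h(b ∪ b ∪ b ∪ b ∪ b ∪ c ∪ h(c, c), b ∪ b ∪ b ∪ b ∪ b ∪ c)
Sort arguments:  g(g(b ∪ b ∪ c)) ∪ h(b ∪ b ∪ b ∪ b ∪ b ∪ c ∪ h(c, c), b ∪ b ∪ b ∪ b ∪ b ∪ c)
Put back:  h(g(g(b ∪ b ∪ c)) ∪ h(b ∪ b ∪ b ∪ b ∪ b ∪ c ∪ h(c, c), b ∪ b ∪ b ∪ b ∪ b ∪ c), g(h(b ∪ c ∪ c ∪ h(b, b) ∪ h(c, b) ∪ h(c, b), b ∪ b ∪ b ∪ c ∪ c ∪ c)))

Answer: h(g(g(b ∪ b ∪ c)) ∪ h(b ∪ b ∪ b ∪ b ∪ b ∪ c ∪ h(c, c), b ∪ b ∪ b ∪ b ∪ b ∪ c), g(h(b ∪ c ∪ c ∪ h(b, b) ∪ h(c, b) ∪ h(c, b), b ∪ b ∪ b ∪ c ∪ c ∪ c)))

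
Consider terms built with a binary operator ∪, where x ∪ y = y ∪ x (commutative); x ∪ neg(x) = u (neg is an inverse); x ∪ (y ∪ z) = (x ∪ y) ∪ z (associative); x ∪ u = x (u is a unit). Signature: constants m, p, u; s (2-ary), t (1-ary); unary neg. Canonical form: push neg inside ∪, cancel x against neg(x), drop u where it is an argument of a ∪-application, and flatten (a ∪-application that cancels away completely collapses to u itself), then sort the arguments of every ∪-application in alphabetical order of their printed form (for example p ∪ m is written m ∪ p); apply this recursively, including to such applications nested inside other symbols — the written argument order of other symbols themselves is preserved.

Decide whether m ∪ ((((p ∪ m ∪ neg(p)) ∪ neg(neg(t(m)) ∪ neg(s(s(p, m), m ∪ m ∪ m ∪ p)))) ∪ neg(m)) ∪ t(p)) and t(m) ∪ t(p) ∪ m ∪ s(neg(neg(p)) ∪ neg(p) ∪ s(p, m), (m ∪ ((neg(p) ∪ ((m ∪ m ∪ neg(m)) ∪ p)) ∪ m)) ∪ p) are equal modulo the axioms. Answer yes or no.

Left:  m ∪ ((((p ∪ m ∪ neg(p)) ∪ neg(neg(t(m)) ∪ neg(s(s(p, m), m ∪ m ∪ m ∪ p)))) ∪ neg(m)) ∪ t(p))
  Push neg inside:  distribute neg over ∪ and collapse double neg
  Cancel:  p cancels
  Combine occurrences:  m ∪ t(m) ∪ s(s(p, m), m ∪ m ∪ m ∪ p) ∪ t(p)
  Sort:  m ∪ s(s(p, m), m ∪ m ∪ m ∪ p) ∪ t(m) ∪ t(p)
Right:  t(m) ∪ t(p) ∪ m ∪ s(neg(neg(p)) ∪ neg(p) ∪ s(p, m), (m ∪ ((neg(p) ∪ ((m ∪ m ∪ neg(m)) ∪ p)) ∪ m)) ∪ p)
  Push neg inside:  distribute neg over ∪ and collapse double neg
  Collect:  t(m) ∪ t(p) ∪ m ∪ s(s(p, m), m ∪ m ∪ m ∪ p)
  Order the arguments:  m ∪ s(s(p, m), m ∪ m ∪ m ∪ p) ∪ t(m) ∪ t(p)

Answer: yes — both canonical forms are m ∪ s(s(p, m), m ∪ m ∪ m ∪ p) ∪ t(m) ∪ t(p)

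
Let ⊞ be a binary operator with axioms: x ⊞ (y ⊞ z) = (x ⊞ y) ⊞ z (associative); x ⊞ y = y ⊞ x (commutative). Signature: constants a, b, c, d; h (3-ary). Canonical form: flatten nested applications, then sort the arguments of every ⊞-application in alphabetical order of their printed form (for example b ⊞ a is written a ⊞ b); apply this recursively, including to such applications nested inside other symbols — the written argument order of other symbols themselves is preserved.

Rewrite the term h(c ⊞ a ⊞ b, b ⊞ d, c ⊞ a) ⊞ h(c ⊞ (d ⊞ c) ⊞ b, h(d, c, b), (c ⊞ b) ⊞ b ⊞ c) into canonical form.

Answer: h(a ⊞ b ⊞ c, b ⊞ d, a ⊞ c) ⊞ h(b ⊞ c ⊞ c ⊞ d, h(d, c, b), b ⊞ b ⊞ c ⊞ c)

Derivation:
Simplify inside:  h(c ⊞ a ⊞ b, b ⊞ d, c ⊞ a)  →  h(a ⊞ b ⊞ c, b ⊞ d, a ⊞ c)
Canonicalize subterm:  h(c ⊞ (d ⊞ c) ⊞ b, h(d, c, b), (c ⊞ b) ⊞ b ⊞ c)  →  h(b ⊞ c ⊞ c ⊞ d, h(d, c, b), b ⊞ b ⊞ c ⊞ c)
Order the arguments:  h(a ⊞ b ⊞ c, b ⊞ d, a ⊞ c) ⊞ h(b ⊞ c ⊞ c ⊞ d, h(d, c, b), b ⊞ b ⊞ c ⊞ c)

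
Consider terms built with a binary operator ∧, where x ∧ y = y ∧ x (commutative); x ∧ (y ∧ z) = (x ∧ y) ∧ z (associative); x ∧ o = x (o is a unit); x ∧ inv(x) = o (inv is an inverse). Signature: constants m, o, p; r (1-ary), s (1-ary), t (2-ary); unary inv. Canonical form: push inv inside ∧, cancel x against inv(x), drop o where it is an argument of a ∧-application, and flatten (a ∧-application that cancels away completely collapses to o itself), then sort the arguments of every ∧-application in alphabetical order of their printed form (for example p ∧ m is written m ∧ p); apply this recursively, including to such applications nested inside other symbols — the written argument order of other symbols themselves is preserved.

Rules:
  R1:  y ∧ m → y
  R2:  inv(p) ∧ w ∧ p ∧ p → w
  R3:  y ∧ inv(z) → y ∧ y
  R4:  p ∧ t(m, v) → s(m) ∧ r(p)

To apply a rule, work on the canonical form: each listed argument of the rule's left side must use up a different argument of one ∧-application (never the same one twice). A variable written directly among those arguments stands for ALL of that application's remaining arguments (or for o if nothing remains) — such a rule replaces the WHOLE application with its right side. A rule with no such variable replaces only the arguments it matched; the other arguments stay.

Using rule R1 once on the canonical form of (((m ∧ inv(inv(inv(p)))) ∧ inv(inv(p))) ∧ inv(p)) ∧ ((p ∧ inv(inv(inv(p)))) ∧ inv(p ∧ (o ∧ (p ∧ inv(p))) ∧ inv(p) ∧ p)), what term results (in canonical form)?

Canonical form:  inv(p) ∧ inv(p) ∧ m
R1 matches:  uses m;  y := inv(p) ∧ inv(p)
Every leftover argument binds to the variable; the entire application is replaced.
New term:  inv(p) ∧ inv(p)

Answer: inv(p) ∧ inv(p)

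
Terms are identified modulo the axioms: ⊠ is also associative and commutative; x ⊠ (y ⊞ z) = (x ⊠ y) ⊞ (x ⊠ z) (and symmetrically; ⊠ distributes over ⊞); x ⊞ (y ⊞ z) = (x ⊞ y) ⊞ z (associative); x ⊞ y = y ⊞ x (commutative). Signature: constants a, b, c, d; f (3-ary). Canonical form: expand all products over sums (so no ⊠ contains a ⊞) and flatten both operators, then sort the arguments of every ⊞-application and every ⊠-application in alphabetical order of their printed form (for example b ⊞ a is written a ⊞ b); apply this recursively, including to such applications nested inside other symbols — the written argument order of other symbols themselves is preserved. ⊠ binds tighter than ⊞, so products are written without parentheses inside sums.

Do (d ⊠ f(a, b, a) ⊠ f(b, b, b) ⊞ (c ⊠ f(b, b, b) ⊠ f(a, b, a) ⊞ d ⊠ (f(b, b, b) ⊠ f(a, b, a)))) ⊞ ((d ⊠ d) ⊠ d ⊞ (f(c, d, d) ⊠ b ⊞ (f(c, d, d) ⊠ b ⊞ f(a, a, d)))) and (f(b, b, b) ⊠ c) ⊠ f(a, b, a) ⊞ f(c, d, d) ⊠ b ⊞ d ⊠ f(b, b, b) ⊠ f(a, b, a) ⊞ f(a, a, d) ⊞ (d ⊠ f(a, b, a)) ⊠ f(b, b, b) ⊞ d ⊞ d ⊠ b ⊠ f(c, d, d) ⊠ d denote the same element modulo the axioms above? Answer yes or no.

Left:  (d ⊠ f(a, b, a) ⊠ f(b, b, b) ⊞ (c ⊠ f(b, b, b) ⊠ f(a, b, a) ⊞ d ⊠ (f(b, b, b) ⊠ f(a, b, a)))) ⊞ ((d ⊠ d) ⊠ d ⊞ (f(c, d, d) ⊠ b ⊞ (f(c, d, d) ⊠ b ⊞ f(a, a, d))))
  Un-nest:  d ⊠ f(a, b, a) ⊠ f(b, b, b) ⊞ c ⊠ f(a, b, a) ⊠ f(b, b, b) ⊞ d ⊠ f(a, b, a) ⊠ f(b, b, b) ⊞ d ⊠ d ⊠ d ⊞ b ⊠ f(c, d, d) ⊞ b ⊠ f(c, d, d) ⊞ f(a, a, d)
  Sort arguments:  b ⊠ f(c, d, d) ⊞ b ⊠ f(c, d, d) ⊞ c ⊠ f(a, b, a) ⊠ f(b, b, b) ⊞ d ⊠ d ⊠ d ⊞ d ⊠ f(a, b, a) ⊠ f(b, b, b) ⊞ d ⊠ f(a, b, a) ⊠ f(b, b, b) ⊞ f(a, a, d)
Right:  (f(b, b, b) ⊠ c) ⊠ f(a, b, a) ⊞ f(c, d, d) ⊠ b ⊞ d ⊠ f(b, b, b) ⊠ f(a, b, a) ⊞ f(a, a, d) ⊞ (d ⊠ f(a, b, a)) ⊠ f(b, b, b) ⊞ d ⊞ d ⊠ b ⊠ f(c, d, d) ⊠ d
  Merge nested applications:  c ⊠ f(a, b, a) ⊠ f(b, b, b) ⊞ b ⊠ f(c, d, d) ⊞ d ⊠ f(a, b, a) ⊠ f(b, b, b) ⊞ f(a, a, d) ⊞ d ⊠ f(a, b, a) ⊠ f(b, b, b) ⊞ d ⊞ b ⊠ d ⊠ d ⊠ f(c, d, d)
  Sort arguments:  b ⊠ d ⊠ d ⊠ f(c, d, d) ⊞ b ⊠ f(c, d, d) ⊞ c ⊠ f(a, b, a) ⊠ f(b, b, b) ⊞ d ⊞ d ⊠ f(a, b, a) ⊠ f(b, b, b) ⊞ d ⊠ f(a, b, a) ⊠ f(b, b, b) ⊞ f(a, a, d)

Answer: no — b ⊠ f(c, d, d) ⊞ b ⊠ f(c, d, d) ⊞ c ⊠ f(a, b, a) ⊠ f(b, b, b) ⊞ d ⊠ d ⊠ d ⊞ d ⊠ f(a, b, a) ⊠ f(b, b, b) ⊞ d ⊠ f(a, b, a) ⊠ f(b, b, b) ⊞ f(a, a, d) vs b ⊠ d ⊠ d ⊠ f(c, d, d) ⊞ b ⊠ f(c, d, d) ⊞ c ⊠ f(a, b, a) ⊠ f(b, b, b) ⊞ d ⊞ d ⊠ f(a, b, a) ⊠ f(b, b, b) ⊞ d ⊠ f(a, b, a) ⊠ f(b, b, b) ⊞ f(a, a, d)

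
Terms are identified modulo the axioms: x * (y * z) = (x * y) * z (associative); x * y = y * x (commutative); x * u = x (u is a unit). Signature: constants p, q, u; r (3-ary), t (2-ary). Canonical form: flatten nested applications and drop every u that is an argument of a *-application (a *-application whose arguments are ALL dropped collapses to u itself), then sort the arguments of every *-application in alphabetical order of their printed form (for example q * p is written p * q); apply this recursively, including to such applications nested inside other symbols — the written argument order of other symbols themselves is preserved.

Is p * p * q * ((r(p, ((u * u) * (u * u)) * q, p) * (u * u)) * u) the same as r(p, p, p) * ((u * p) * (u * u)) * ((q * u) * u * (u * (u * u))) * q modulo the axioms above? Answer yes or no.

Answer: no — p * p * q * r(p, q, p) vs p * q * q * r(p, p, p)

Derivation:
Left:  p * p * q * ((r(p, ((u * u) * (u * u)) * q, p) * (u * u)) * u)
  Un-nest:  p * p * q * r(p, ((u * u) * (u * u)) * q, p) * u * u * u
  Inside:  r(p, ((u * u) * (u * u)) * q, p)  →  r(p, q, p)
  Units out:  drop u (×3)
  Sort arguments:  p * p * q * r(p, q, p)
Right:  r(p, p, p) * ((u * p) * (u * u)) * ((q * u) * u * (u * (u * u))) * q
  Flatten:  r(p, p, p) * u * p * u * u * q * u * u * u * u * u * q
  Drop the unit:  drop u (×8)
  Sort:  p * q * q * r(p, p, p)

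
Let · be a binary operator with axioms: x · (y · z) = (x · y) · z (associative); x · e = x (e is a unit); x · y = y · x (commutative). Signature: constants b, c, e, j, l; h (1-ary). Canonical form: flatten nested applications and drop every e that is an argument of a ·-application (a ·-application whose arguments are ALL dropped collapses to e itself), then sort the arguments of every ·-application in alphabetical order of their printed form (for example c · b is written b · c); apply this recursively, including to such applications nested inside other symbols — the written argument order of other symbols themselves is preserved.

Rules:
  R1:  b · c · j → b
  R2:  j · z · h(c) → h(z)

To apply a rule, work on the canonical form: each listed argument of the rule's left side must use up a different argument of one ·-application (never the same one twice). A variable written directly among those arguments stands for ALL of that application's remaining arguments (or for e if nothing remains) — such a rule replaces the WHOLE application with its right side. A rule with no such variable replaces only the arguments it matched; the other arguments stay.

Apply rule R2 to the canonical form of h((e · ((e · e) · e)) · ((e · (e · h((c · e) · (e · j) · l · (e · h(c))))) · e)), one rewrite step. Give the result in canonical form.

Canonical form:  h(h(c · h(c) · j · l))
Apply R2:  consuming h(c), j;  z := c · l
Every leftover argument binds to the variable; the entire application is replaced.
Giving:  h(h(h(c · l)))

Answer: h(h(h(c · l)))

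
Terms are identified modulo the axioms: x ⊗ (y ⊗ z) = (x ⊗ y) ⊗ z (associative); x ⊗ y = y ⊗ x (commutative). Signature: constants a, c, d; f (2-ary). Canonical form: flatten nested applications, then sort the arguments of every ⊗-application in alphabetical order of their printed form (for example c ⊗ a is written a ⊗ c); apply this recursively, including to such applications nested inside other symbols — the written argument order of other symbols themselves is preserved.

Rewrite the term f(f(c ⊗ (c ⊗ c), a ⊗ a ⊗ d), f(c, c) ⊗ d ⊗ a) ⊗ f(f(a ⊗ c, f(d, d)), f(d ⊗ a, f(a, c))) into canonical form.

Simplify inside:  f(f(c ⊗ (c ⊗ c), a ⊗ a ⊗ d), f(c, c) ⊗ d ⊗ a)  →  f(f(c ⊗ c ⊗ c, a ⊗ a ⊗ d), a ⊗ d ⊗ f(c, c))
Inside:  f(f(a ⊗ c, f(d, d)), f(d ⊗ a, f(a, c)))  →  f(f(a ⊗ c, f(d, d)), f(a ⊗ d, f(a, c)))
Order the arguments:  f(f(a ⊗ c, f(d, d)), f(a ⊗ d, f(a, c))) ⊗ f(f(c ⊗ c ⊗ c, a ⊗ a ⊗ d), a ⊗ d ⊗ f(c, c))

Answer: f(f(a ⊗ c, f(d, d)), f(a ⊗ d, f(a, c))) ⊗ f(f(c ⊗ c ⊗ c, a ⊗ a ⊗ d), a ⊗ d ⊗ f(c, c))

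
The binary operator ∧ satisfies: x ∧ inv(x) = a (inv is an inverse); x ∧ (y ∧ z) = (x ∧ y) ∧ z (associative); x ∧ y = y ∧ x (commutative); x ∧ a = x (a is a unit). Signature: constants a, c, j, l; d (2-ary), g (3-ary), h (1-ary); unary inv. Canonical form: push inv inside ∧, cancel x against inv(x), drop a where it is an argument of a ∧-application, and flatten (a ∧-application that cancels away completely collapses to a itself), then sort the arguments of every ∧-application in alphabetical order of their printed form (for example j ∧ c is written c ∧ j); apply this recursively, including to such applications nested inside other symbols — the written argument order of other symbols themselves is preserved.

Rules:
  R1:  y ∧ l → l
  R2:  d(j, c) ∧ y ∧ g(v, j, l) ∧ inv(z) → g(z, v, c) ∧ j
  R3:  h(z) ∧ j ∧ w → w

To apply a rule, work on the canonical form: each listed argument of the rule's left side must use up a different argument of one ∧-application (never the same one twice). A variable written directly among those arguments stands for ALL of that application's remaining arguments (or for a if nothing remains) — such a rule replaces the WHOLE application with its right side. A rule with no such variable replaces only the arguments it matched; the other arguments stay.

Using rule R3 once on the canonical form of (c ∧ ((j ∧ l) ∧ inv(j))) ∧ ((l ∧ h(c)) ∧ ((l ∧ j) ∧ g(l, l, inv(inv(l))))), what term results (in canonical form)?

Answer: c ∧ g(l, l, l) ∧ l ∧ l ∧ l

Derivation:
Canonical form:  c ∧ g(l, l, l) ∧ h(c) ∧ j ∧ l ∧ l ∧ l
R3 matches:  uses h(c), j;  w := c ∧ g(l, l, l) ∧ l ∧ l ∧ l, z := c
The variable takes the whole remainder — replace the entire application.
Result:  c ∧ g(l, l, l) ∧ l ∧ l ∧ l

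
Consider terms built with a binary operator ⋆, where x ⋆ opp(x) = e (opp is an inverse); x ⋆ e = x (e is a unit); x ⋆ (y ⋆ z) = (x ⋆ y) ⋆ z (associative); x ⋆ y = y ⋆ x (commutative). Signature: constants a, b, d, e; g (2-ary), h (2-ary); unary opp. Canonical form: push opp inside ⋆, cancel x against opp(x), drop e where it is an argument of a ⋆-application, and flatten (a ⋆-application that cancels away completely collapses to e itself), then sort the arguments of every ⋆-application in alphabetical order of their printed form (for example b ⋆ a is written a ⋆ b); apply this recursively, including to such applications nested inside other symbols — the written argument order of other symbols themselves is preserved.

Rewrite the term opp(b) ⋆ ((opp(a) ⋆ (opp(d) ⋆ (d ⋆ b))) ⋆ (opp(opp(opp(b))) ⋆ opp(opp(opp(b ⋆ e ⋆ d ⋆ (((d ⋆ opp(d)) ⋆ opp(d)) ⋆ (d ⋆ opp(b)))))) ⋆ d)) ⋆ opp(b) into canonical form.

Answer: opp(a) ⋆ opp(b) ⋆ opp(b)

Derivation:
Push opp inside:  distribute opp over ⋆ and collapse double opp
Cancel:  d cancels
Collect terms:  opp(b) ⋆ opp(b) ⋆ opp(a)
Order the arguments:  opp(a) ⋆ opp(b) ⋆ opp(b)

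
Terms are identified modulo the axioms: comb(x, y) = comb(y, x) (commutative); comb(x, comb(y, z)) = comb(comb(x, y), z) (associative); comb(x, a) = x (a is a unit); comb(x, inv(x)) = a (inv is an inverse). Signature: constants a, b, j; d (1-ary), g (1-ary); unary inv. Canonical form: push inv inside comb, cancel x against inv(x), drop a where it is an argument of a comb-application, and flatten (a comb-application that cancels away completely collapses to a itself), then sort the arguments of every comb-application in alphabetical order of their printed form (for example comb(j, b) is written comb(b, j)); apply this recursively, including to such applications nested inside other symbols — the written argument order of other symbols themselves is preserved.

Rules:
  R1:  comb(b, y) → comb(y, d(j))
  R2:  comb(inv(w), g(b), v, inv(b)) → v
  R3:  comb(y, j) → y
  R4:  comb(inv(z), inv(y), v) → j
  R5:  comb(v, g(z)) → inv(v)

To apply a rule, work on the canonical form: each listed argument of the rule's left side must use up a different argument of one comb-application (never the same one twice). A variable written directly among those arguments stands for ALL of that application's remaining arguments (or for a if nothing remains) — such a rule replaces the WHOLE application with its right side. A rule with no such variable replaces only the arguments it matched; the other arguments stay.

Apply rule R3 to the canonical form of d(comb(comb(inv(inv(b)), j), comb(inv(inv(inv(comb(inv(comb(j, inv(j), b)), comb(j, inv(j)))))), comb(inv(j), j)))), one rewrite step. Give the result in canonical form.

Canonical form:  d(comb(b, b, j))
R3 matches:  uses j;  y := comb(b, b)
The extension variable absorbs all remaining arguments, so the whole application is rewritten.
Result:  d(comb(b, b))

Answer: d(comb(b, b))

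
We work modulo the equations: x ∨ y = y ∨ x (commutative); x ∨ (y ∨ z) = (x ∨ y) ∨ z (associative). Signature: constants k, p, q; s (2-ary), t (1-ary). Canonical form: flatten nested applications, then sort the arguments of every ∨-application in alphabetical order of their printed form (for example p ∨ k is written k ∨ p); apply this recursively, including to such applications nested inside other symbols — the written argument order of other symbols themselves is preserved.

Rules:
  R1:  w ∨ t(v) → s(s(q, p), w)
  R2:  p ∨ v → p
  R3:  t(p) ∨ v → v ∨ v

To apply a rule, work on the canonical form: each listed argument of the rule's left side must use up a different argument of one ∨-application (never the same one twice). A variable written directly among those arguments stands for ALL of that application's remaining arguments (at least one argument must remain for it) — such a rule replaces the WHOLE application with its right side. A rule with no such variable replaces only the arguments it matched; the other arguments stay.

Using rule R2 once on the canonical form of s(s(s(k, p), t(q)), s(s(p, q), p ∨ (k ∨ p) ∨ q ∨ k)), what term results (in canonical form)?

Answer: s(s(s(k, p), t(q)), s(s(p, q), p))

Derivation:
Canonical form:  s(s(s(k, p), t(q)), s(s(p, q), k ∨ k ∨ p ∨ p ∨ q))
Apply R2:  consuming p;  v := k ∨ k ∨ p ∨ q
Every leftover argument binds to the variable; the entire application is replaced.
New term:  s(s(s(k, p), t(q)), s(s(p, q), p))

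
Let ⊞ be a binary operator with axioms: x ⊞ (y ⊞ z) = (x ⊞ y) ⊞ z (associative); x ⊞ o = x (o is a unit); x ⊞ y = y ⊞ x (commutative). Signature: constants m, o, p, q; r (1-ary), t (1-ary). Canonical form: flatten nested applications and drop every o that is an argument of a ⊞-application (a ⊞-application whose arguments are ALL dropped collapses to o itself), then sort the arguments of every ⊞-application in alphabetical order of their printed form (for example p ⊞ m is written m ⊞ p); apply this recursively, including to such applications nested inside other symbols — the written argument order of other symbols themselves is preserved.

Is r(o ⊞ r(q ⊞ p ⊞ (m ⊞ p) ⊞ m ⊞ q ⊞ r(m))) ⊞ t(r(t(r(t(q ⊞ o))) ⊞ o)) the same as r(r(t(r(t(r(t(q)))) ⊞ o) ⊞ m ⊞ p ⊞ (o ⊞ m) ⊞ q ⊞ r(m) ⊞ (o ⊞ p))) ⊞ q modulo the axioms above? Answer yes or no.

Left:  r(o ⊞ r(q ⊞ p ⊞ (m ⊞ p) ⊞ m ⊞ q ⊞ r(m))) ⊞ t(r(t(r(t(q ⊞ o))) ⊞ o))
  Inside:  r(o ⊞ r(q ⊞ p ⊞ (m ⊞ p) ⊞ m ⊞ q ⊞ r(m)))  →  r(r(m ⊞ m ⊞ p ⊞ p ⊞ q ⊞ q ⊞ r(m)))
  Canonicalize subterm:  t(r(t(r(t(q ⊞ o))) ⊞ o))  →  t(r(t(r(t(q)))))
  Order the arguments:  r(r(m ⊞ m ⊞ p ⊞ p ⊞ q ⊞ q ⊞ r(m))) ⊞ t(r(t(r(t(q)))))
Right:  r(r(t(r(t(r(t(q)))) ⊞ o) ⊞ m ⊞ p ⊞ (o ⊞ m) ⊞ q ⊞ r(m) ⊞ (o ⊞ p))) ⊞ q
  Canonicalize subterm:  r(r(t(r(t(r(t(q)))) ⊞ o) ⊞ m ⊞ p ⊞ (o ⊞ m) ⊞ q ⊞ r(m) ⊞ (o ⊞ p)))  →  r(r(m ⊞ m ⊞ p ⊞ p ⊞ q ⊞ r(m) ⊞ t(r(t(r(t(q)))))))
  Sort:  q ⊞ r(r(m ⊞ m ⊞ p ⊞ p ⊞ q ⊞ r(m) ⊞ t(r(t(r(t(q)))))))

Answer: no — r(r(m ⊞ m ⊞ p ⊞ p ⊞ q ⊞ q ⊞ r(m))) ⊞ t(r(t(r(t(q))))) vs q ⊞ r(r(m ⊞ m ⊞ p ⊞ p ⊞ q ⊞ r(m) ⊞ t(r(t(r(t(q)))))))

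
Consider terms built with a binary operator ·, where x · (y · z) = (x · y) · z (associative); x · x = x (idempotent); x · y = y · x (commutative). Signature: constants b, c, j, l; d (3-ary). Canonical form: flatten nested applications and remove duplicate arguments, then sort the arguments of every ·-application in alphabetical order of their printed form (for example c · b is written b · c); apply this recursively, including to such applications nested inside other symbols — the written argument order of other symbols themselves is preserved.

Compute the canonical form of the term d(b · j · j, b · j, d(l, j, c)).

Answer: d(b · j, b · j, d(l, j, c))

Derivation:
Work inside:  b · j · j
Idempotence:  drop duplicate j
Order the arguments:  b · j
Reassemble:  d(b · j, b · j, d(l, j, c))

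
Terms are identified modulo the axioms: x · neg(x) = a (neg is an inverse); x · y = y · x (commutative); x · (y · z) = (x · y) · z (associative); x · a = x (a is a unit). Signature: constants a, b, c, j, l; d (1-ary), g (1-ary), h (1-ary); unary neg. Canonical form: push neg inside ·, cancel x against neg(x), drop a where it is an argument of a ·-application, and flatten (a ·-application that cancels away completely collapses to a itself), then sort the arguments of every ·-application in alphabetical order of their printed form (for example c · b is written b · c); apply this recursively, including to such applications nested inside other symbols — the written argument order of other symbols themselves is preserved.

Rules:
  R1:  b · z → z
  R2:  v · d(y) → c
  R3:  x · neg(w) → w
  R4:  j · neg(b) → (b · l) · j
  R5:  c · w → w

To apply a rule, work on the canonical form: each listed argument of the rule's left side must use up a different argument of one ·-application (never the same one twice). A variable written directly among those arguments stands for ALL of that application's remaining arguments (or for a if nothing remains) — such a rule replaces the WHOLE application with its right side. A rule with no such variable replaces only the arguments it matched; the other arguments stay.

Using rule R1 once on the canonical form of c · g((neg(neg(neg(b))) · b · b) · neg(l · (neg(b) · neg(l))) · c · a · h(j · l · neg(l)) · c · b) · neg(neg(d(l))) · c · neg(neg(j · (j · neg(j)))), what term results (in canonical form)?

Canonical form:  c · c · d(l) · g(b · b · b · c · c · h(j)) · j
Match R1:  consume b;  z := b · b · c · c · h(j)
The extension variable absorbs all remaining arguments, so the whole application is rewritten.
Giving:  c · c · d(l) · g(b · b · c · c · h(j)) · j

Answer: c · c · d(l) · g(b · b · c · c · h(j)) · j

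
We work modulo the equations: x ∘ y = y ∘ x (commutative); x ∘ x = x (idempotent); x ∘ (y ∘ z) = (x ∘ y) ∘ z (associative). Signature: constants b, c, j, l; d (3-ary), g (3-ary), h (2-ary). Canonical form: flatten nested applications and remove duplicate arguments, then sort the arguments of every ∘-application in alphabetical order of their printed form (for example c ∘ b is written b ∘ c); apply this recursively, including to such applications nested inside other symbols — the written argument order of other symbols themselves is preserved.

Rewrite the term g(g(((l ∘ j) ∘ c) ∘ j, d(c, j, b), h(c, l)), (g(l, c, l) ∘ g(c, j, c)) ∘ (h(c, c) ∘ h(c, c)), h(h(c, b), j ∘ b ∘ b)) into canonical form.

Answer: g(g(c ∘ j ∘ l, d(c, j, b), h(c, l)), g(c, j, c) ∘ g(l, c, l) ∘ h(c, c), h(h(c, b), b ∘ j))

Derivation:
Focus inside:  (g(l, c, l) ∘ g(c, j, c)) ∘ (h(c, c) ∘ h(c, c))
Un-nest:  g(l, c, l) ∘ g(c, j, c) ∘ h(c, c) ∘ h(c, c)
Drop duplicates:  drop duplicate h(c, c)
Sort:  g(c, j, c) ∘ g(l, c, l) ∘ h(c, c)
Put back:  g(g(c ∘ j ∘ l, d(c, j, b), h(c, l)), g(c, j, c) ∘ g(l, c, l) ∘ h(c, c), h(h(c, b), b ∘ j))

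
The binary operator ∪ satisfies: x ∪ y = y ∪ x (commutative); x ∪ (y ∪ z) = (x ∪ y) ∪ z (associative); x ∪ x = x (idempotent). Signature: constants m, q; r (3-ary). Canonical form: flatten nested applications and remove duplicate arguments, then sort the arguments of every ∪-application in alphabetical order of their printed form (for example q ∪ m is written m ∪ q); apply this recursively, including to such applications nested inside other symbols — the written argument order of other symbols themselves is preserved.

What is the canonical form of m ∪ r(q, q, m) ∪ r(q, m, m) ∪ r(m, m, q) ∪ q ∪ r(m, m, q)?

Deduplicate:  drop duplicate r(m, m, q)
Sort arguments:  m ∪ q ∪ r(m, m, q) ∪ r(q, m, m) ∪ r(q, q, m)

Answer: m ∪ q ∪ r(m, m, q) ∪ r(q, m, m) ∪ r(q, q, m)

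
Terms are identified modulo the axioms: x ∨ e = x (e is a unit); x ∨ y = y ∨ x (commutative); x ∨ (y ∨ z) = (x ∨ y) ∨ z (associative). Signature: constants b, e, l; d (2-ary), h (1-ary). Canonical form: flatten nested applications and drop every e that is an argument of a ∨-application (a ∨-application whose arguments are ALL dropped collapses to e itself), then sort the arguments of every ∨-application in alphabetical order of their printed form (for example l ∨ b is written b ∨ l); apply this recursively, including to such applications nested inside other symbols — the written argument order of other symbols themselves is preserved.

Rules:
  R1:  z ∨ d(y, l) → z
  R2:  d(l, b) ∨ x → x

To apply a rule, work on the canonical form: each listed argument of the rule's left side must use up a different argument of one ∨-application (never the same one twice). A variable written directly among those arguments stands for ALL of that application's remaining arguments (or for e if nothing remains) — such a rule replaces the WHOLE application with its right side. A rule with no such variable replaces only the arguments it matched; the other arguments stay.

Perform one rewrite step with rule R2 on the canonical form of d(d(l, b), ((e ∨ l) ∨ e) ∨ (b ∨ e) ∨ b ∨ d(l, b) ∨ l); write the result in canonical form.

Canonical form:  d(d(l, b), b ∨ b ∨ d(l, b) ∨ l ∨ l)
Match R2:  consume d(l, b);  x := b ∨ b ∨ l ∨ l
The variable takes the whole remainder — replace the entire application.
New term:  d(d(l, b), b ∨ b ∨ l ∨ l)

Answer: d(d(l, b), b ∨ b ∨ l ∨ l)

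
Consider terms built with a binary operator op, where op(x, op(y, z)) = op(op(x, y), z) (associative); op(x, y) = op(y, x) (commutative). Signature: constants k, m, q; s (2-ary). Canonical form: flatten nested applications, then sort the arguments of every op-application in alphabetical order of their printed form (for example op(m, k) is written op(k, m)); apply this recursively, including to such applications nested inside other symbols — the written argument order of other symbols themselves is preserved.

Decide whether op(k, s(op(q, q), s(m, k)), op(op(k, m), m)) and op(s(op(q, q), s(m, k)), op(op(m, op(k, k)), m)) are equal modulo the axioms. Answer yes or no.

Left:  op(k, s(op(q, q), s(m, k)), op(op(k, m), m))
  Flatten:  op(k, s(op(q, q), s(m, k)), k, m, m)
  Sort arguments:  op(k, k, m, m, s(op(q, q), s(m, k)))
Right:  op(s(op(q, q), s(m, k)), op(op(m, op(k, k)), m))
  Merge nested applications:  op(s(op(q, q), s(m, k)), m, k, k, m)
  Sort arguments:  op(k, k, m, m, s(op(q, q), s(m, k)))

Answer: yes — both canonical forms are op(k, k, m, m, s(op(q, q), s(m, k)))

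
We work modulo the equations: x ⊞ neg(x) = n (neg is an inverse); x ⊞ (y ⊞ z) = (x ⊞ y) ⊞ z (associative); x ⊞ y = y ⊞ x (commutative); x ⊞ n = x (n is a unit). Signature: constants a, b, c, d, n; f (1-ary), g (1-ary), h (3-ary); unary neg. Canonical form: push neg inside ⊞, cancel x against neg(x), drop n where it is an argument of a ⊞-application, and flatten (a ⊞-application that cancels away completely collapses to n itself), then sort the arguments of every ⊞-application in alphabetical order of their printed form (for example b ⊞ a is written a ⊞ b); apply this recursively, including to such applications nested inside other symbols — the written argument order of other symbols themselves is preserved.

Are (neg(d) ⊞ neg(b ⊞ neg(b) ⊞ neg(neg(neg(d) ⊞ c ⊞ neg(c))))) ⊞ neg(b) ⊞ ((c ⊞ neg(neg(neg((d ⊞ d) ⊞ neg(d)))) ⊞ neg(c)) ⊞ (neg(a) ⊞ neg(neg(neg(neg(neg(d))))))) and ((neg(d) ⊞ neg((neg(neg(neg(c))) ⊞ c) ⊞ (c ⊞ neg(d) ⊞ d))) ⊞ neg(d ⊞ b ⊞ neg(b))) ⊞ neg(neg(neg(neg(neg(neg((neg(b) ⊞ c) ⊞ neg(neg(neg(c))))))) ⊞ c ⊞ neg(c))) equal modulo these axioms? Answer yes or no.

Answer: no — neg(a) ⊞ neg(b) ⊞ neg(d) ⊞ neg(d) vs neg(b) ⊞ neg(c) ⊞ neg(d) ⊞ neg(d)

Derivation:
Left:  (neg(d) ⊞ neg(b ⊞ neg(b) ⊞ neg(neg(neg(d) ⊞ c ⊞ neg(c))))) ⊞ neg(b) ⊞ ((c ⊞ neg(neg(neg((d ⊞ d) ⊞ neg(d)))) ⊞ neg(c)) ⊞ (neg(a) ⊞ neg(neg(neg(neg(neg(d)))))))
  Push neg inside:  distribute neg over ⊞ and collapse double neg
  Cancel:  c cancels
  Collect:  neg(d) ⊞ neg(d) ⊞ neg(b) ⊞ neg(a)
  Sort:  neg(a) ⊞ neg(b) ⊞ neg(d) ⊞ neg(d)
Right:  ((neg(d) ⊞ neg((neg(neg(neg(c))) ⊞ c) ⊞ (c ⊞ neg(d) ⊞ d))) ⊞ neg(d ⊞ b ⊞ neg(b))) ⊞ neg(neg(neg(neg(neg(neg((neg(b) ⊞ c) ⊞ neg(neg(neg(c))))))) ⊞ c ⊞ neg(c)))
  Push neg inside:  distribute neg over ⊞ and collapse double neg
  Combine occurrences:  neg(d) ⊞ neg(d) ⊞ neg(c) ⊞ neg(b)
  Order the arguments:  neg(b) ⊞ neg(c) ⊞ neg(d) ⊞ neg(d)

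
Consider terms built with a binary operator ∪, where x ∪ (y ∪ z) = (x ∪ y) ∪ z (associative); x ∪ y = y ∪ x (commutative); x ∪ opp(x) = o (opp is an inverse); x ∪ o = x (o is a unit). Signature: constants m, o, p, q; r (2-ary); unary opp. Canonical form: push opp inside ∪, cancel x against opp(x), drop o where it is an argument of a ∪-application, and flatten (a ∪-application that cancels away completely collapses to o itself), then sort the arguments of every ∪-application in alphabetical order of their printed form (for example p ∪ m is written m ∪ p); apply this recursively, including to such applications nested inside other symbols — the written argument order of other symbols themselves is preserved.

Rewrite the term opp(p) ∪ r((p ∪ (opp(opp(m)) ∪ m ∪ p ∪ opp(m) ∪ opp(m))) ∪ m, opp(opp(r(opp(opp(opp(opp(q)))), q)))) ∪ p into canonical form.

Push opp inside:  distribute opp over ∪ and collapse double opp
Inverses cancel:  p cancels
Collect terms:  r(m ∪ p ∪ p, r(q, q))

Answer: r(m ∪ p ∪ p, r(q, q))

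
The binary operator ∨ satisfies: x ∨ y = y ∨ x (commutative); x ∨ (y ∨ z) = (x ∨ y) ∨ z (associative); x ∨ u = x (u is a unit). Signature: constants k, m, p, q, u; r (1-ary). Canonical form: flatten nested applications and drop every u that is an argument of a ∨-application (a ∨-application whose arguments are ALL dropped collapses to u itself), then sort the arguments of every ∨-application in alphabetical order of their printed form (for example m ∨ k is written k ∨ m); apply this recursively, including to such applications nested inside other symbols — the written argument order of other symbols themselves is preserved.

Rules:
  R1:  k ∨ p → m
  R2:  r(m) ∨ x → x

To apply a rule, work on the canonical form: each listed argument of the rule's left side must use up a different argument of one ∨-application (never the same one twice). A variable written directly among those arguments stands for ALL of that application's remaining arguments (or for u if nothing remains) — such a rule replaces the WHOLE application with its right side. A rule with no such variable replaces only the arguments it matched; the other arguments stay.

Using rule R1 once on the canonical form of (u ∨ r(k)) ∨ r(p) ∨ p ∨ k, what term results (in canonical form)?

Canonical form:  k ∨ p ∨ r(k) ∨ r(p)
Match R1:  consume k, p
Result:  m ∨ r(k) ∨ r(p)

Answer: m ∨ r(k) ∨ r(p)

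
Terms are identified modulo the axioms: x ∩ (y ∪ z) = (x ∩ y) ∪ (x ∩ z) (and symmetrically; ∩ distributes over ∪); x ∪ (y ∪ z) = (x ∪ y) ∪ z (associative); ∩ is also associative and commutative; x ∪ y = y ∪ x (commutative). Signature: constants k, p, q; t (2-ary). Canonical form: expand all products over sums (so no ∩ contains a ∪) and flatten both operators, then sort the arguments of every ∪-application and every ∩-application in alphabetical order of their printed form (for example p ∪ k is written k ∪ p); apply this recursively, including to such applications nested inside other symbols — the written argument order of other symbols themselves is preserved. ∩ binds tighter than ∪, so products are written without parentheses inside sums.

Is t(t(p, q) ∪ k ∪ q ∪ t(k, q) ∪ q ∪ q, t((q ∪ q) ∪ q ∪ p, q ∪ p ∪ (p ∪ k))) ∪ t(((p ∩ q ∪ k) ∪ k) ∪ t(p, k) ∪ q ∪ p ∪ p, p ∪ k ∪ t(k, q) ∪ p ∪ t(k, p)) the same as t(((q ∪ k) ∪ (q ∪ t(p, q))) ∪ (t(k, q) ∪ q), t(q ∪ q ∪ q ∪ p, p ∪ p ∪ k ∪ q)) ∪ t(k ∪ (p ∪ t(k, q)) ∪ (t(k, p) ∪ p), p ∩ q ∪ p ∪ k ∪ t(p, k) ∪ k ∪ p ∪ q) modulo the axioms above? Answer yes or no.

Left:  t(t(p, q) ∪ k ∪ q ∪ t(k, q) ∪ q ∪ q, t((q ∪ q) ∪ q ∪ p, q ∪ p ∪ (p ∪ k))) ∪ t(((p ∩ q ∪ k) ∪ k) ∪ t(p, k) ∪ q ∪ p ∪ p, p ∪ k ∪ t(k, q) ∪ p ∪ t(k, p))
  Merge nested applications:  t(k ∪ q ∪ q ∪ q ∪ t(k, q) ∪ t(p, q), t(p ∪ q ∪ q ∪ q, k ∪ p ∪ p ∪ q)) ∪ t(k ∪ k ∪ p ∪ p ∪ p ∩ q ∪ q ∪ t(p, k), k ∪ p ∪ p ∪ t(k, p) ∪ t(k, q))
  Sort arguments:  t(k ∪ k ∪ p ∪ p ∪ p ∩ q ∪ q ∪ t(p, k), k ∪ p ∪ p ∪ t(k, p) ∪ t(k, q)) ∪ t(k ∪ q ∪ q ∪ q ∪ t(k, q) ∪ t(p, q), t(p ∪ q ∪ q ∪ q, k ∪ p ∪ p ∪ q))
Right:  t(((q ∪ k) ∪ (q ∪ t(p, q))) ∪ (t(k, q) ∪ q), t(q ∪ q ∪ q ∪ p, p ∪ p ∪ k ∪ q)) ∪ t(k ∪ (p ∪ t(k, q)) ∪ (t(k, p) ∪ p), p ∩ q ∪ p ∪ k ∪ t(p, k) ∪ k ∪ p ∪ q)
  Un-nest:  t(k ∪ q ∪ q ∪ q ∪ t(k, q) ∪ t(p, q), t(p ∪ q ∪ q ∪ q, k ∪ p ∪ p ∪ q)) ∪ t(k ∪ p ∪ p ∪ t(k, p) ∪ t(k, q), k ∪ k ∪ p ∪ p ∪ p ∩ q ∪ q ∪ t(p, k))
  Order the arguments:  t(k ∪ p ∪ p ∪ t(k, p) ∪ t(k, q), k ∪ k ∪ p ∪ p ∪ p ∩ q ∪ q ∪ t(p, k)) ∪ t(k ∪ q ∪ q ∪ q ∪ t(k, q) ∪ t(p, q), t(p ∪ q ∪ q ∪ q, k ∪ p ∪ p ∪ q))

Answer: no — t(k ∪ k ∪ p ∪ p ∪ p ∩ q ∪ q ∪ t(p, k), k ∪ p ∪ p ∪ t(k, p) ∪ t(k, q)) ∪ t(k ∪ q ∪ q ∪ q ∪ t(k, q) ∪ t(p, q), t(p ∪ q ∪ q ∪ q, k ∪ p ∪ p ∪ q)) vs t(k ∪ p ∪ p ∪ t(k, p) ∪ t(k, q), k ∪ k ∪ p ∪ p ∪ p ∩ q ∪ q ∪ t(p, k)) ∪ t(k ∪ q ∪ q ∪ q ∪ t(k, q) ∪ t(p, q), t(p ∪ q ∪ q ∪ q, k ∪ p ∪ p ∪ q))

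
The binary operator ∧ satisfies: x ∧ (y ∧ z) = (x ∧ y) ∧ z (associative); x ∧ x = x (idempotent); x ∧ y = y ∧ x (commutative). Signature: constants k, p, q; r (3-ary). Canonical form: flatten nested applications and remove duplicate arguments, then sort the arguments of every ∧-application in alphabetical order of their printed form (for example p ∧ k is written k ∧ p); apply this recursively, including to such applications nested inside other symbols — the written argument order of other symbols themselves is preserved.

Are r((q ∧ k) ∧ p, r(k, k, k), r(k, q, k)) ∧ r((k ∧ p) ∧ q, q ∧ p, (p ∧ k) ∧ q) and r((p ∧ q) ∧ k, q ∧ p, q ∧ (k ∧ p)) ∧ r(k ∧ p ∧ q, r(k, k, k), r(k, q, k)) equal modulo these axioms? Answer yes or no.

Answer: yes — both canonical forms are r(k ∧ p ∧ q, p ∧ q, k ∧ p ∧ q) ∧ r(k ∧ p ∧ q, r(k, k, k), r(k, q, k))

Derivation:
Left:  r((q ∧ k) ∧ p, r(k, k, k), r(k, q, k)) ∧ r((k ∧ p) ∧ q, q ∧ p, (p ∧ k) ∧ q)
  Canonicalize subterm:  r((q ∧ k) ∧ p, r(k, k, k), r(k, q, k))  →  r(k ∧ p ∧ q, r(k, k, k), r(k, q, k))
  Simplify inside:  r((k ∧ p) ∧ q, q ∧ p, (p ∧ k) ∧ q)  →  r(k ∧ p ∧ q, p ∧ q, k ∧ p ∧ q)
  Sort:  r(k ∧ p ∧ q, p ∧ q, k ∧ p ∧ q) ∧ r(k ∧ p ∧ q, r(k, k, k), r(k, q, k))
Right:  r((p ∧ q) ∧ k, q ∧ p, q ∧ (k ∧ p)) ∧ r(k ∧ p ∧ q, r(k, k, k), r(k, q, k))
  Simplify inside:  r((p ∧ q) ∧ k, q ∧ p, q ∧ (k ∧ p))  →  r(k ∧ p ∧ q, p ∧ q, k ∧ p ∧ q)
  Sort arguments:  r(k ∧ p ∧ q, p ∧ q, k ∧ p ∧ q) ∧ r(k ∧ p ∧ q, r(k, k, k), r(k, q, k))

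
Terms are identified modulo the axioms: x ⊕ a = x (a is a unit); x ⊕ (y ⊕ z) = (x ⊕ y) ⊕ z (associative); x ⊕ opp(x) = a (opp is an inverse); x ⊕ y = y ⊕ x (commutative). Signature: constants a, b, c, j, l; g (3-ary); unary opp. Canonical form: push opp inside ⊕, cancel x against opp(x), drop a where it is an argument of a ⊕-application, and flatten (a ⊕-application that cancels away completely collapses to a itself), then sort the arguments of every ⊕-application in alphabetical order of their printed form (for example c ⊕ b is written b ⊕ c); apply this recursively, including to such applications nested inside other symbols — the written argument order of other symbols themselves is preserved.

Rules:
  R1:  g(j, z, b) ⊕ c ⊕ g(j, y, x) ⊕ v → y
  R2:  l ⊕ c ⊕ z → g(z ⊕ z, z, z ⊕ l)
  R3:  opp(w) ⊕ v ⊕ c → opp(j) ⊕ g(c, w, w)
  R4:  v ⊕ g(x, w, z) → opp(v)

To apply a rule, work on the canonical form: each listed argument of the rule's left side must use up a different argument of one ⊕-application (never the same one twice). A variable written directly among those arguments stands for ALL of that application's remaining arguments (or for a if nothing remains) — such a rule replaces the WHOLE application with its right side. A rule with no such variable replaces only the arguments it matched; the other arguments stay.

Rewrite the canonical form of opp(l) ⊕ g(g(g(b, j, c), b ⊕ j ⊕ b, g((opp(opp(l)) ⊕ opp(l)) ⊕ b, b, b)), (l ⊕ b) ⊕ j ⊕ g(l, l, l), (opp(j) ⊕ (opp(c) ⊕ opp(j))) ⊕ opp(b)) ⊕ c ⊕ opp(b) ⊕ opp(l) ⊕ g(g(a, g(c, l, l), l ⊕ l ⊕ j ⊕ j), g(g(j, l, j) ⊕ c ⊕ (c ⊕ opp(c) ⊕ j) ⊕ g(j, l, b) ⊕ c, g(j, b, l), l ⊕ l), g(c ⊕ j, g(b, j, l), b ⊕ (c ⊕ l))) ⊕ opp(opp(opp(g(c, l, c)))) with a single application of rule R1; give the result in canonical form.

Canonical form:  c ⊕ g(g(a, g(c, l, l), j ⊕ j ⊕ l ⊕ l), g(c ⊕ c ⊕ g(j, l, b) ⊕ g(j, l, j) ⊕ j, g(j, b, l), l ⊕ l), g(c ⊕ j, g(b, j, l), b ⊕ c ⊕ l)) ⊕ g(g(g(b, j, c), b ⊕ b ⊕ j, g(b, b, b)), b ⊕ g(l, l, l) ⊕ j ⊕ l, opp(b) ⊕ opp(c) ⊕ opp(j) ⊕ opp(j)) ⊕ opp(b) ⊕ opp(g(c, l, c)) ⊕ opp(l) ⊕ opp(l)
Apply R1:  consuming c, g(j, l, b), g(j, l, j);  v := c ⊕ j, x := j, y := l, z := l
The variable takes the whole remainder — replace the entire application.
Giving:  c ⊕ g(g(a, g(c, l, l), j ⊕ j ⊕ l ⊕ l), g(l, g(j, b, l), l ⊕ l), g(c ⊕ j, g(b, j, l), b ⊕ c ⊕ l)) ⊕ g(g(g(b, j, c), b ⊕ b ⊕ j, g(b, b, b)), b ⊕ g(l, l, l) ⊕ j ⊕ l, opp(b) ⊕ opp(c) ⊕ opp(j) ⊕ opp(j)) ⊕ opp(b) ⊕ opp(g(c, l, c)) ⊕ opp(l) ⊕ opp(l)

Answer: c ⊕ g(g(a, g(c, l, l), j ⊕ j ⊕ l ⊕ l), g(l, g(j, b, l), l ⊕ l), g(c ⊕ j, g(b, j, l), b ⊕ c ⊕ l)) ⊕ g(g(g(b, j, c), b ⊕ b ⊕ j, g(b, b, b)), b ⊕ g(l, l, l) ⊕ j ⊕ l, opp(b) ⊕ opp(c) ⊕ opp(j) ⊕ opp(j)) ⊕ opp(b) ⊕ opp(g(c, l, c)) ⊕ opp(l) ⊕ opp(l)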